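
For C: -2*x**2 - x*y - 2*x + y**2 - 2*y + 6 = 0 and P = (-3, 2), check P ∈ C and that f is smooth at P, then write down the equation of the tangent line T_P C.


Tangent line at P: 8*x + 5*y + 14 = 0.

Step 1: f(-3, 2) = 0, so P lies on C.
Step 2: partial derivatives
  f_x(x, y) = -4*x - y - 2, f_y(x, y) = -x + 2*y - 2.
  f_x(P) = 8, f_y(P) = 5 (gradient nonzero, so P is smooth).
Step 3: tangent line at P: 8·(x − -3) + 5·(y − 2) = 0.
Expanding: 8*x + 5*y + 14 = 0.


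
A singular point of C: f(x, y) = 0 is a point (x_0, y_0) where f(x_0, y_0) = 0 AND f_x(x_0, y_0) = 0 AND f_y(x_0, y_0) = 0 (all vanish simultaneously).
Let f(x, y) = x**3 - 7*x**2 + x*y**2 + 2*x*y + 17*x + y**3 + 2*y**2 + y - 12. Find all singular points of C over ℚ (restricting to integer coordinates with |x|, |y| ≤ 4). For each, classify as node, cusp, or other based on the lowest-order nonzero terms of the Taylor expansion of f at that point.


Singular points: {(2, -1)}; classification: node.

Compute partial derivatives:
  f_x = 3*x**2 - 14*x + y**2 + 2*y + 17.
  f_y = 2*x*y + 2*x + 3*y**2 + 4*y + 1.
Scan x_0 ∈ {−4, ..., 4}. For each x_0, f_y(x_0, y) is a polynomial in y; find its integer roots y ∈ {−4, ..., 4}, then test f_x and f at those candidates.
  x = -4: f_y(-4, y) = 3*y**2 - 4*y - 7; vanishes at y ∈ {-1}. (-4, -1): f_x = 120 ≠ 0.
  x = -3: f_y(-3, y) = 3*y**2 - 2*y - 5; vanishes at y ∈ {-1}. (-3, -1): f_x = 85 ≠ 0.
  x = -2: f_y(-2, y) = 3*y**2 - 3; vanishes at y ∈ {-1, 1}. (-2, -1): f_x = 56 ≠ 0; (-2, 1): f_x = 60 ≠ 0.
  x = -1: f_y(-1, y) = 3*y**2 + 2*y - 1; vanishes at y ∈ {-1}. (-1, -1): f_x = 33 ≠ 0.
  x = 0: f_y(0, y) = 3*y**2 + 4*y + 1; vanishes at y ∈ {-1}. (0, -1): f_x = 16 ≠ 0.
  x = 1: f_y(1, y) = 3*y**2 + 6*y + 3; vanishes at y ∈ {-1}. (1, -1): f_x = 5 ≠ 0.
  x = 2: f_y(2, y) = 3*y**2 + 8*y + 5; vanishes at y ∈ {-1}. (2, -1): f_x = 0, f = 0 — SINGULAR.
  x = 3: f_y(3, y) = 3*y**2 + 10*y + 7; vanishes at y ∈ {-1}. (3, -1): f_x = 1 ≠ 0.
  x = 4: f_y(4, y) = 3*y**2 + 12*y + 9; vanishes at y ∈ {-3, -1}. (4, -3): f_x = 12 ≠ 0; (4, -1): f_x = 8 ≠ 0.
Only singular point on the grid: (2, -1).
Classify: substitute x = 2 + u, y = -1 + v and expand: f = u**3 - u**2 + u*v**2 + v**3 + v**2.
No constant or linear terms (consistent with a singular point). Quadratic part: -u**2 + v**2. Cubic part: u**3 + u*v**2 + v**3.
The quadratic part v**2 - u**2 = (v − u)(v + u) splits into two distinct linear factors, so there are two distinct tangent lines y − -1 = ±(x − 2) — this is a node (ordinary double point).
Classification: node.


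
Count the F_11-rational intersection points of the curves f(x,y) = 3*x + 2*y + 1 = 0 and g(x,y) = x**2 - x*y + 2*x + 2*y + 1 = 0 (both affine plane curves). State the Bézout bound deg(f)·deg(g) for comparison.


Common zeros: {(0, 5), (9, 8)}; count = 2; Bézout bound = 2.

deg(f) = 1, deg(g) = 2, so Bézout bound = 2.
Scan x ∈ F_11. For each x, list the y ∈ F_11 with f(x, y) ≡ 0 and those with g(x, y) ≡ 0 (mod 11); the common zeros in that column are the intersection.
  x = 0: f ≡ 0 at y ∈ {5}; g ≡ 0 at y ∈ {5}; common: {5}.
  x = 1: f ≡ 0 at y ∈ {9}; g ≡ 0 at y ∈ {7}; common: ∅.
  x = 2: f ≡ 0 at y ∈ {2}; g ≡ 0 at y ∈ ∅; common: ∅.
  x = 3: f ≡ 0 at y ∈ {6}; g ≡ 0 at y ∈ {5}; common: ∅.
  x = 4: f ≡ 0 at y ∈ {10}; g ≡ 0 at y ∈ {7}; common: ∅.
  x = 5: f ≡ 0 at y ∈ {3}; g ≡ 0 at y ∈ {1}; common: ∅.
  x = 6: f ≡ 0 at y ∈ {7}; g ≡ 0 at y ∈ {4}; common: ∅.
  x = 7: f ≡ 0 at y ∈ {0}; g ≡ 0 at y ∈ {4}; common: ∅.
  x = 8: f ≡ 0 at y ∈ {4}; g ≡ 0 at y ∈ {8}; common: ∅.
  x = 9: f ≡ 0 at y ∈ {8}; g ≡ 0 at y ∈ {8}; common: {8}.
  x = 10: f ≡ 0 at y ∈ {1}; g ≡ 0 at y ∈ {0}; common: ∅.
Collecting: common zeros = {(0, 5), (9, 8)}, so the count is 2.
Comparison with the Bézout bound: 2 ≤ 2 = deg(f)·deg(g), as expected for curves with no common component (the bound is attained).


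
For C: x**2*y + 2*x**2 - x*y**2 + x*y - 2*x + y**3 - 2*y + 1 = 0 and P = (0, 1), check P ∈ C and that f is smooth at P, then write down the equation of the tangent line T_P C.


Tangent line at P: -2*x + y - 1 = 0.

Step 1: f(0, 1) = 0, so P lies on C.
Step 2: partial derivatives
  f_x(x, y) = 2*x*y + 4*x - y**2 + y - 2, f_y(x, y) = x**2 - 2*x*y + x + 3*y**2 - 2.
  f_x(P) = -2, f_y(P) = 1 (gradient nonzero, so P is smooth).
Step 3: tangent line at P: -2·(x − 0) + 1·(y − 1) = 0.
Expanding: -2*x + y - 1 = 0.


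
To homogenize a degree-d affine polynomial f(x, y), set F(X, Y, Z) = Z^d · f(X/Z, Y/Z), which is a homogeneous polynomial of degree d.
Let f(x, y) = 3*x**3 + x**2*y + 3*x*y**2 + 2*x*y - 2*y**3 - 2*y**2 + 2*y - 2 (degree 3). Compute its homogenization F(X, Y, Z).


F(X, Y, Z) = 3*X**3 + X**2*Y + 3*X*Y**2 + 2*X*Y*Z - 2*Y**3 - 2*Y**2*Z + 2*Y*Z**2 - 2*Z**3

deg(f) = 3.
Substitute x = X/Z, y = Y/Z into f, then multiply by Z^3.
  monomial 3·x^3·y^0 ↦ 3·X^3·Y^0·Z^0.
  monomial 1·x^2·y^1 ↦ 1·X^2·Y^1·Z^0.
  monomial 3·x^1·y^2 ↦ 3·X^1·Y^2·Z^0.
  monomial 2·x^1·y^1 ↦ 2·X^1·Y^1·Z^1.
  monomial -2·x^0·y^3 ↦ -2·X^0·Y^3·Z^0.
  monomial -2·x^0·y^2 ↦ -2·X^0·Y^2·Z^1.
  monomial 2·x^0·y^1 ↦ 2·X^0·Y^1·Z^2.
  monomial -2·x^0·y^0 ↦ -2·X^0·Y^0·Z^3.
Collecting: F(X, Y, Z) = 3*X**3 + X**2*Y + 3*X*Y**2 + 2*X*Y*Z - 2*Y**3 - 2*Y**2*Z + 2*Y*Z**2 - 2*Z**3.


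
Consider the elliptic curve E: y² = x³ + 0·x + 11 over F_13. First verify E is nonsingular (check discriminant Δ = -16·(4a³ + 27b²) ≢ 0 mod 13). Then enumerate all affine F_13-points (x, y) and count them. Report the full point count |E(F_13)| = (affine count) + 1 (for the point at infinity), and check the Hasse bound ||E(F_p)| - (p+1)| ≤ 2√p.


Affine points = {(1, 5), (1, 8), (3, 5), (3, 8), (4, 6), (4, 7), (7, 4), (7, 9), (8, 4), (8, 9), (9, 5), (9, 8), (10, 6), (10, 7), (11, 4), (11, 9), (12, 6), (12, 7)}; affine count = 18; |E(F_13)| = 19.

Discriminant check: Δ ∝ 4a³ + 27b² = 4·0³ + 27·11² = 4·0 + 27·121 ≡ 4 (mod 13). Nonzero ⇒ E is nonsingular.
For each x ∈ F_13, compute rhs = x³ + 0·x + 11 mod 13, then count y ∈ F_13 with y² ≡ rhs.
  x = 0: rhs = 11, matching y values: none (0 points).
  x = 1: rhs = 12, matching y values: 5, 8 (2 points).
  x = 2: rhs = 6, matching y values: none (0 points).
  x = 3: rhs = 12, matching y values: 5, 8 (2 points).
  x = 4: rhs = 10, matching y values: 6, 7 (2 points).
  x = 5: rhs = 6, matching y values: none (0 points).
  x = 6: rhs = 6, matching y values: none (0 points).
  x = 7: rhs = 3, matching y values: 4, 9 (2 points).
  x = 8: rhs = 3, matching y values: 4, 9 (2 points).
  x = 9: rhs = 12, matching y values: 5, 8 (2 points).
  x = 10: rhs = 10, matching y values: 6, 7 (2 points).
  x = 11: rhs = 3, matching y values: 4, 9 (2 points).
  x = 12: rhs = 10, matching y values: 6, 7 (2 points).
Total affine count: 18.
Full point count |E(F_13)| = 18 + 1 = 19.
Hasse bound: |19 − (13+1)| = |5| = 5 ≤ 2√13 ≈ 7.2111 ✓.


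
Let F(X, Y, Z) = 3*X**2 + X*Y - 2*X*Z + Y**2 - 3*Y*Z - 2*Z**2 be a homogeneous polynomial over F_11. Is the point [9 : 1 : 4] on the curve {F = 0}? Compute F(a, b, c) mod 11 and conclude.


F(9,1,4) ≡ 5 (mod 11); P is NOT on the curve.

Evaluate F(9, 1, 4) term-by-term (mod 11).
  3*X**2 ↦ 3·81·1·1 = 243
  X*Y ↦ 1·9·1·1 = 9
  -2*X*Z ↦ -2·9·1·4 = -72
  Y**2 ↦ 1·1·1·1 = 1
  -3*Y*Z ↦ -3·1·1·4 = -12
  -2*Z**2 ↦ -2·1·1·16 = -32
Sum: F(9, 1, 4) = (243) + (9) + (-72) + (1) + (-12) + (-32) = 137.
Reducing mod 11: 137 ≡ 5 (mod 11).
Since F(a, b, c) ≡ 5 ≠ 0 (mod 11), P does NOT lie on the curve.


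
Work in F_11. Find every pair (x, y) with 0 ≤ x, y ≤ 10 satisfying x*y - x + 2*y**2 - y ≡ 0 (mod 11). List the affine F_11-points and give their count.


Affine F_11-points: {(0, 0), (0, 6), (5, 2), (5, 7), (7, 9), (7, 10), (8, 5), (8, 8), (9, 3), (9, 4)}; count = 10.

For each of the 121 pairs (x, y) ∈ F_11², evaluate f(x, y) mod 11. Record the zeros.
  x = 0: [0↦0, 1↦1, 2↦6, 3↦4, 4↦6, 5↦1, 6↦0, 7↦3, 8↦10, 9↦10, 10↦3]  zeros at y ∈ {0, 6}
  x = 1: [0↦10, 1↦1, 2↦7, 3↦6, 4↦9, 5↦5, 6↦5, 7↦9, 8↦6, 9↦7, 10↦1]  zeros at y ∈ ∅
  x = 2: [0↦9, 1↦1, 2↦8, 3↦8, 4↦1, 5↦9, 6↦10, 7↦4, 8↦2, 9↦4, 10↦10]  zeros at y ∈ ∅
  x = 3: [0↦8, 1↦1, 2↦9, 3↦10, 4↦4, 5↦2, 6↦4, 7↦10, 8↦9, 9↦1, 10↦8]  zeros at y ∈ ∅
  x = 4: [0↦7, 1↦1, 2↦10, 3↦1, 4↦7, 5↦6, 6↦9, 7↦5, 8↦5, 9↦9, 10↦6]  zeros at y ∈ ∅
  x = 5: [0↦6, 1↦1, 2↦0, 3↦3, 4↦10, 5↦10, 6↦3, 7↦0, 8↦1, 9↦6, 10↦4]  zeros at y ∈ {2, 7}
  x = 6: [0↦5, 1↦1, 2↦1, 3↦5, 4↦2, 5↦3, 6↦8, 7↦6, 8↦8, 9↦3, 10↦2]  zeros at y ∈ ∅
  x = 7: [0↦4, 1↦1, 2↦2, 3↦7, 4↦5, 5↦7, 6↦2, 7↦1, 8↦4, 9↦0, 10↦0]  zeros at y ∈ {9, 10}
  x = 8: [0↦3, 1↦1, 2↦3, 3↦9, 4↦8, 5↦0, 6↦7, 7↦7, 8↦0, 9↦8, 10↦9]  zeros at y ∈ {5, 8}
  x = 9: [0↦2, 1↦1, 2↦4, 3↦0, 4↦0, 5↦4, 6↦1, 7↦2, 8↦7, 9↦5, 10↦7]  zeros at y ∈ {3, 4}
  x = 10: [0↦1, 1↦1, 2↦5, 3↦2, 4↦3, 5↦8, 6↦6, 7↦8, 8↦3, 9↦2, 10↦5]  zeros at y ∈ ∅
Collecting zeros: affine points = {(0, 0), (0, 6), (5, 2), (5, 7), (7, 9), (7, 10), (8, 5), (8, 8), (9, 3), (9, 4)}.
Total count |C(F_11)_aff| = 10.


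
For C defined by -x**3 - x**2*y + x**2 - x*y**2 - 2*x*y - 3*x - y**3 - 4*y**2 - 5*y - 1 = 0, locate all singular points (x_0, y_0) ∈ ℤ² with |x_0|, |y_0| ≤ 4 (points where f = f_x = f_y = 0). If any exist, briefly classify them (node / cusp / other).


Singular points: {(1, -2)}; classification: cusp.

Compute partial derivatives:
  f_x = -3*x**2 - 2*x*y + 2*x - y**2 - 2*y - 3.
  f_y = -x**2 - 2*x*y - 2*x - 3*y**2 - 8*y - 5.
Scan x_0 ∈ {−4, ..., 4}. For each x_0, f_y(x_0, y) is a polynomial in y; find its integer roots y ∈ {−4, ..., 4}, then test f_x and f at those candidates.
  x = -4: f_y(-4, y) = -3*y**2 - 13; no integer root y with |y| ≤ 4.
  x = -3: f_y(-3, y) = -3*y**2 - 2*y - 8; no integer root y with |y| ≤ 4.
  x = -2: f_y(-2, y) = -3*y**2 - 4*y - 5; no integer root y with |y| ≤ 4.
  x = -1: f_y(-1, y) = -3*y**2 - 6*y - 4; no integer root y with |y| ≤ 4.
  x = 0: f_y(0, y) = -3*y**2 - 8*y - 5; vanishes at y ∈ {-1}. (0, -1): f_x = -2 ≠ 0.
  x = 1: f_y(1, y) = -3*y**2 - 10*y - 8; vanishes at y ∈ {-2}. (1, -2): f_x = 0, f = 0 — SINGULAR.
  x = 2: f_y(2, y) = -3*y**2 - 12*y - 13; no integer root y with |y| ≤ 4.
  x = 3: f_y(3, y) = -3*y**2 - 14*y - 20; no integer root y with |y| ≤ 4.
  x = 4: f_y(4, y) = -3*y**2 - 16*y - 29; no integer root y with |y| ≤ 4.
Only singular point on the grid: (1, -2).
Classify: substitute x = 1 + u, y = -2 + v and expand: f = -u**3 - u**2*v - u*v**2 - v**3 + v**2.
No constant or linear terms (consistent with a singular point). Quadratic part: v**2. Cubic part: -u**3 - u**2*v - u*v**2 - v**3.
The quadratic part v**2 is a perfect square, so there is a single (double) tangent line v = 0, i.e. y = -2. Restricting the cubic part to that line (v = 0) leaves -u**3 ≠ 0, so f is not divisible by v and the branch is v² ≈ u**3 to lowest order — this is a cusp.
Classification: cusp.


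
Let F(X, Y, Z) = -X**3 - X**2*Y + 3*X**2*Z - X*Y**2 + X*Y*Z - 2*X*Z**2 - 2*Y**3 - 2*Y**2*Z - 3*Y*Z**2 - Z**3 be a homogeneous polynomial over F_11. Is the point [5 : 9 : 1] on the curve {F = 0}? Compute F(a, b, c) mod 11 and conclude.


F(5,9,1) ≡ 6 (mod 11); P is NOT on the curve.

Evaluate F(5, 9, 1) term-by-term (mod 11).
  -X**3 ↦ -1·125·1·1 = -125
  -X**2*Y ↦ -1·25·9·1 = -225
  3*X**2*Z ↦ 3·25·1·1 = 75
  -X*Y**2 ↦ -1·5·81·1 = -405
  X*Y*Z ↦ 1·5·9·1 = 45
  -2*X*Z**2 ↦ -2·5·1·1 = -10
  -2*Y**3 ↦ -2·1·729·1 = -1458
  -2*Y**2*Z ↦ -2·1·81·1 = -162
  -3*Y*Z**2 ↦ -3·1·9·1 = -27
  -Z**3 ↦ -1·1·1·1 = -1
Sum: F(5, 9, 1) = (-125) + (-225) + (75) + (-405) + (45) + (-10) + (-1458) + (-162) + (-27) + (-1) = -2293.
Reducing mod 11: -2293 ≡ 6 (mod 11).
Since F(a, b, c) ≡ 6 ≠ 0 (mod 11), P does NOT lie on the curve.


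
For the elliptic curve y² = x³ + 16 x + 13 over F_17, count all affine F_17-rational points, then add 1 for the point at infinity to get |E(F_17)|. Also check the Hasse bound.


Affine points = {(0, 8), (0, 9), (1, 8), (1, 9), (2, 6), (2, 11), (6, 6), (6, 11), (7, 3), (7, 14), (9, 6), (9, 11), (10, 0), (13, 2), (13, 15), (16, 8), (16, 9)}; affine count = 17; |E(F_17)| = 18.

Discriminant check: Δ ∝ 4a³ + 27b² = 4·16³ + 27·13² = 4·4096 + 27·169 ≡ 3 (mod 17). Nonzero ⇒ E is nonsingular.
For each x ∈ F_17, compute rhs = x³ + 16·x + 13 mod 17, then count y ∈ F_17 with y² ≡ rhs.
  x = 0: rhs = 13, matching y values: 8, 9 (2 points).
  x = 1: rhs = 13, matching y values: 8, 9 (2 points).
  x = 2: rhs = 2, matching y values: 6, 11 (2 points).
  x = 3: rhs = 3, matching y values: none (0 points).
  x = 4: rhs = 5, matching y values: none (0 points).
  x = 5: rhs = 14, matching y values: none (0 points).
  x = 6: rhs = 2, matching y values: 6, 11 (2 points).
  x = 7: rhs = 9, matching y values: 3, 14 (2 points).
  x = 8: rhs = 7, matching y values: none (0 points).
  x = 9: rhs = 2, matching y values: 6, 11 (2 points).
  x = 10: rhs = 0, matching y values: 0 (1 points).
  x = 11: rhs = 7, matching y values: none (0 points).
  x = 12: rhs = 12, matching y values: none (0 points).
  x = 13: rhs = 4, matching y values: 2, 15 (2 points).
  x = 14: rhs = 6, matching y values: none (0 points).
  x = 15: rhs = 7, matching y values: none (0 points).
  x = 16: rhs = 13, matching y values: 8, 9 (2 points).
Total affine count: 17.
Full point count |E(F_17)| = 17 + 1 = 18.
Hasse bound: |18 − (17+1)| = |0| = 0 ≤ 2√17 ≈ 8.2462 ✓.


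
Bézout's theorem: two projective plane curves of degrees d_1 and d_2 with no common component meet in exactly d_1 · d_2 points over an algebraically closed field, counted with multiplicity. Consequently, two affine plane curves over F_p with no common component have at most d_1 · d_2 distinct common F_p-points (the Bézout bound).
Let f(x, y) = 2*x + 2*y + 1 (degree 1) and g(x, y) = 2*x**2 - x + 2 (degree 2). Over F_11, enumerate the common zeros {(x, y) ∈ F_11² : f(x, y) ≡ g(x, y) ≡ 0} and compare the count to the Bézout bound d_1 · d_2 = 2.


Common zeros: ∅; count = 0; Bézout bound = 2.

deg(f) = 1, deg(g) = 2, so Bézout bound = 2.
Scan x ∈ F_11. For each x, list the y ∈ F_11 with f(x, y) ≡ 0 and those with g(x, y) ≡ 0 (mod 11); the common zeros in that column are the intersection.
  x = 0: f ≡ 0 at y ∈ {5}; g ≡ 0 at y ∈ ∅; common: ∅.
  x = 1: f ≡ 0 at y ∈ {4}; g ≡ 0 at y ∈ ∅; common: ∅.
  x = 2: f ≡ 0 at y ∈ {3}; g ≡ 0 at y ∈ ∅; common: ∅.
  x = 3: f ≡ 0 at y ∈ {2}; g ≡ 0 at y ∈ ∅; common: ∅.
  x = 4: f ≡ 0 at y ∈ {1}; g ≡ 0 at y ∈ ∅; common: ∅.
  x = 5: f ≡ 0 at y ∈ {0}; g ≡ 0 at y ∈ ∅; common: ∅.
  x = 6: f ≡ 0 at y ∈ {10}; g ≡ 0 at y ∈ ∅; common: ∅.
  x = 7: f ≡ 0 at y ∈ {9}; g ≡ 0 at y ∈ ∅; common: ∅.
  x = 8: f ≡ 0 at y ∈ {8}; g ≡ 0 at y ∈ ∅; common: ∅.
  x = 9: f ≡ 0 at y ∈ {7}; g ≡ 0 at y ∈ ∅; common: ∅.
  x = 10: f ≡ 0 at y ∈ {6}; g ≡ 0 at y ∈ ∅; common: ∅.
Collecting: common zeros = ∅, so the count is 0.
Comparison with the Bézout bound: 0 ≤ 2 = deg(f)·deg(g), as expected for curves with no common component (the affine F_11-count falls short of the bound because intersections may lie at infinity, over extension fields, or carry multiplicity).


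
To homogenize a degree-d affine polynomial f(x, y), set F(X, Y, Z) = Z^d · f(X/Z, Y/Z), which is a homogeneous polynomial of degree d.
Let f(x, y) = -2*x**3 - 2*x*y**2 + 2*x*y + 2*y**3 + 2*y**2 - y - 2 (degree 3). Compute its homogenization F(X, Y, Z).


F(X, Y, Z) = -2*X**3 - 2*X*Y**2 + 2*X*Y*Z + 2*Y**3 + 2*Y**2*Z - Y*Z**2 - 2*Z**3

deg(f) = 3.
Substitute x = X/Z, y = Y/Z into f, then multiply by Z^3.
  monomial -2·x^3·y^0 ↦ -2·X^3·Y^0·Z^0.
  monomial -2·x^1·y^2 ↦ -2·X^1·Y^2·Z^0.
  monomial 2·x^1·y^1 ↦ 2·X^1·Y^1·Z^1.
  monomial 2·x^0·y^3 ↦ 2·X^0·Y^3·Z^0.
  monomial 2·x^0·y^2 ↦ 2·X^0·Y^2·Z^1.
  monomial -1·x^0·y^1 ↦ -1·X^0·Y^1·Z^2.
  monomial -2·x^0·y^0 ↦ -2·X^0·Y^0·Z^3.
Collecting: F(X, Y, Z) = -2*X**3 - 2*X*Y**2 + 2*X*Y*Z + 2*Y**3 + 2*Y**2*Z - Y*Z**2 - 2*Z**3.


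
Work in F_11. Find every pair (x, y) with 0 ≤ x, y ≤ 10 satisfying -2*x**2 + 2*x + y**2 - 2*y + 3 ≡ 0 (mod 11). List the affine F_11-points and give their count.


Affine F_11-points: {(0, 4), (0, 9), (1, 4), (1, 9), (4, 1), (5, 5), (5, 8), (6, 6), (6, 7), (7, 5), (7, 8), (8, 1)}; count = 12.

For each of the 121 pairs (x, y) ∈ F_11², evaluate f(x, y) mod 11. Record the zeros.
  x = 0: [0↦3, 1↦2, 2↦3, 3↦6, 4↦0, 5↦7, 6↦5, 7↦5, 8↦7, 9↦0, 10↦6]  zeros at y ∈ {4, 9}
  x = 1: [0↦3, 1↦2, 2↦3, 3↦6, 4↦0, 5↦7, 6↦5, 7↦5, 8↦7, 9↦0, 10↦6]  zeros at y ∈ {4, 9}
  x = 2: [0↦10, 1↦9, 2↦10, 3↦2, 4↦7, 5↦3, 6↦1, 7↦1, 8↦3, 9↦7, 10↦2]  zeros at y ∈ ∅
  x = 3: [0↦2, 1↦1, 2↦2, 3↦5, 4↦10, 5↦6, 6↦4, 7↦4, 8↦6, 9↦10, 10↦5]  zeros at y ∈ ∅
  x = 4: [0↦1, 1↦0, 2↦1, 3↦4, 4↦9, 5↦5, 6↦3, 7↦3, 8↦5, 9↦9, 10↦4]  zeros at y ∈ {1}
  x = 5: [0↦7, 1↦6, 2↦7, 3↦10, 4↦4, 5↦0, 6↦9, 7↦9, 8↦0, 9↦4, 10↦10]  zeros at y ∈ {5, 8}
  x = 6: [0↦9, 1↦8, 2↦9, 3↦1, 4↦6, 5↦2, 6↦0, 7↦0, 8↦2, 9↦6, 10↦1]  zeros at y ∈ {6, 7}
  x = 7: [0↦7, 1↦6, 2↦7, 3↦10, 4↦4, 5↦0, 6↦9, 7↦9, 8↦0, 9↦4, 10↦10]  zeros at y ∈ {5, 8}
  x = 8: [0↦1, 1↦0, 2↦1, 3↦4, 4↦9, 5↦5, 6↦3, 7↦3, 8↦5, 9↦9, 10↦4]  zeros at y ∈ {1}
  x = 9: [0↦2, 1↦1, 2↦2, 3↦5, 4↦10, 5↦6, 6↦4, 7↦4, 8↦6, 9↦10, 10↦5]  zeros at y ∈ ∅
  x = 10: [0↦10, 1↦9, 2↦10, 3↦2, 4↦7, 5↦3, 6↦1, 7↦1, 8↦3, 9↦7, 10↦2]  zeros at y ∈ ∅
Collecting zeros: affine points = {(0, 4), (0, 9), (1, 4), (1, 9), (4, 1), (5, 5), (5, 8), (6, 6), (6, 7), (7, 5), (7, 8), (8, 1)}.
Total count |C(F_11)_aff| = 12.


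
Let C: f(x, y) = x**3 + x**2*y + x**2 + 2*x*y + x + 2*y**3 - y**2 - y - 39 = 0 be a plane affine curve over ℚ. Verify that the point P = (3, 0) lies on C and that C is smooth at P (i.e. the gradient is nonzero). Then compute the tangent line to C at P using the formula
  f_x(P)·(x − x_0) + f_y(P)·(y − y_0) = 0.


Tangent line at P: 34*x + 14*y - 102 = 0.

Step 1: f(3, 0) = 0, so P lies on C.
Step 2: partial derivatives
  f_x(x, y) = 3*x**2 + 2*x*y + 2*x + 2*y + 1, f_y(x, y) = x**2 + 2*x + 6*y**2 - 2*y - 1.
  f_x(P) = 34, f_y(P) = 14 (gradient nonzero, so P is smooth).
Step 3: tangent line at P: 34·(x − 3) + 14·(y − 0) = 0.
Expanding: 34*x + 14*y - 102 = 0.


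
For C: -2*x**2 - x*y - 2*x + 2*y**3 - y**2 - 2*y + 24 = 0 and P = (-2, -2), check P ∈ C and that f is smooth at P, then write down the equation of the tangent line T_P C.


Tangent line at P: 8*x + 28*y + 72 = 0.

Step 1: f(-2, -2) = 0, so P lies on C.
Step 2: partial derivatives
  f_x(x, y) = -4*x - y - 2, f_y(x, y) = -x + 6*y**2 - 2*y - 2.
  f_x(P) = 8, f_y(P) = 28 (gradient nonzero, so P is smooth).
Step 3: tangent line at P: 8·(x − -2) + 28·(y − -2) = 0.
Expanding: 8*x + 28*y + 72 = 0.


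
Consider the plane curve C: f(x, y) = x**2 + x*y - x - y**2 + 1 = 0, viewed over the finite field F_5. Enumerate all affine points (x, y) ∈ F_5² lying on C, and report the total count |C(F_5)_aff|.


Affine F_5-points: {(0, 1), (0, 4), (1, 3), (2, 3), (2, 4)}; count = 5.

For each of the 25 pairs (x, y) ∈ F_5², evaluate f(x, y) mod 5. Record the zeros.
  x = 0: [0↦1, 1↦0, 2↦2, 3↦2, 4↦0]  zeros at y ∈ {1, 4}
  x = 1: [0↦1, 1↦1, 2↦4, 3↦0, 4↦4]  zeros at y ∈ {3}
  x = 2: [0↦3, 1↦4, 2↦3, 3↦0, 4↦0]  zeros at y ∈ {3, 4}
  x = 3: [0↦2, 1↦4, 2↦4, 3↦2, 4↦3]  zeros at y ∈ ∅
  x = 4: [0↦3, 1↦1, 2↦2, 3↦1, 4↦3]  zeros at y ∈ ∅
Collecting zeros: affine points = {(0, 1), (0, 4), (1, 3), (2, 3), (2, 4)}.
Total count |C(F_5)_aff| = 5.


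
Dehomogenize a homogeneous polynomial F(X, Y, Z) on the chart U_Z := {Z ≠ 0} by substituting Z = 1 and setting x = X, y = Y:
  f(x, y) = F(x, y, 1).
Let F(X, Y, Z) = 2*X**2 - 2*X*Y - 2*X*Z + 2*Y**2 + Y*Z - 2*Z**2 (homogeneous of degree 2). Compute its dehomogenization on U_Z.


f(x, y) = 2*x**2 - 2*x*y - 2*x + 2*y**2 + y - 2

On U_Z we set Z = 1. Each monomial c·X^i·Y^j·Z^k in F becomes c·x^i·y^j·1^k = c·x^i·y^j.
Substituting Z = 1: F(X, Y, 1) = 2*x**2 - 2*x*y - 2*x + 2*y**2 + y - 2.
Note: deg(f) ≤ deg(F) = 2; strict inequality happens when F is divisible by Z (lost terms).


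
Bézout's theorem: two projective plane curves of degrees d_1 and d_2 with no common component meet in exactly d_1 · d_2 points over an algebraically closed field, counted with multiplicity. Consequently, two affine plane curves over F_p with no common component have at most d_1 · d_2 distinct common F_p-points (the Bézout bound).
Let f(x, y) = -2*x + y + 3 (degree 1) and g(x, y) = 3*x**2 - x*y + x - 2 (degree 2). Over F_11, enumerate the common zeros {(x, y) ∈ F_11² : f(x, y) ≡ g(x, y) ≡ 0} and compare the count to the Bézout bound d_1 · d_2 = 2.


Common zeros: ∅; count = 0; Bézout bound = 2.

deg(f) = 1, deg(g) = 2, so Bézout bound = 2.
Scan x ∈ F_11. For each x, list the y ∈ F_11 with f(x, y) ≡ 0 and those with g(x, y) ≡ 0 (mod 11); the common zeros in that column are the intersection.
  x = 0: f ≡ 0 at y ∈ {8}; g ≡ 0 at y ∈ ∅; common: ∅.
  x = 1: f ≡ 0 at y ∈ {10}; g ≡ 0 at y ∈ {2}; common: ∅.
  x = 2: f ≡ 0 at y ∈ {1}; g ≡ 0 at y ∈ {6}; common: ∅.
  x = 3: f ≡ 0 at y ∈ {3}; g ≡ 0 at y ∈ {2}; common: ∅.
  x = 4: f ≡ 0 at y ∈ {5}; g ≡ 0 at y ∈ {7}; common: ∅.
  x = 5: f ≡ 0 at y ∈ {7}; g ≡ 0 at y ∈ {9}; common: ∅.
  x = 6: f ≡ 0 at y ∈ {9}; g ≡ 0 at y ∈ {4}; common: ∅.
  x = 7: f ≡ 0 at y ∈ {0}; g ≡ 0 at y ∈ {6}; common: ∅.
  x = 8: f ≡ 0 at y ∈ {2}; g ≡ 0 at y ∈ {0}; common: ∅.
  x = 9: f ≡ 0 at y ∈ {4}; g ≡ 0 at y ∈ {7}; common: ∅.
  x = 10: f ≡ 0 at y ∈ {6}; g ≡ 0 at y ∈ {0}; common: ∅.
Collecting: common zeros = ∅, so the count is 0.
Comparison with the Bézout bound: 0 ≤ 2 = deg(f)·deg(g), as expected for curves with no common component (the affine F_11-count falls short of the bound because intersections may lie at infinity, over extension fields, or carry multiplicity).


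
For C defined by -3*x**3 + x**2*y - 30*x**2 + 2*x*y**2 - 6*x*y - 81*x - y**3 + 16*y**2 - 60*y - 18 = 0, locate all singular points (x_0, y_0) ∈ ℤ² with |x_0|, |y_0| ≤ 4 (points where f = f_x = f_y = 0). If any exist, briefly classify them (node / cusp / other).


Singular points: {(-3, 3)}; classification: cusp.

Compute partial derivatives:
  f_x = -9*x**2 + 2*x*y - 60*x + 2*y**2 - 6*y - 81.
  f_y = x**2 + 4*x*y - 6*x - 3*y**2 + 32*y - 60.
Scan x_0 ∈ {−4, ..., 4}. For each x_0, f_y(x_0, y) is a polynomial in y; find its integer roots y ∈ {−4, ..., 4}, then test f_x and f at those candidates.
  x = -4: f_y(-4, y) = -3*y**2 + 16*y - 20; vanishes at y ∈ {2}. (-4, 2): f_x = -5 ≠ 0.
  x = -3: f_y(-3, y) = -3*y**2 + 20*y - 33; vanishes at y ∈ {3}. (-3, 3): f_x = 0, f = 0 — SINGULAR.
  x = -2: f_y(-2, y) = -3*y**2 + 24*y - 44; no integer root y with |y| ≤ 4.
  x = -1: f_y(-1, y) = -3*y**2 + 28*y - 53; no integer root y with |y| ≤ 4.
  x = 0: f_y(0, y) = -3*y**2 + 32*y - 60; no integer root y with |y| ≤ 4.
  x = 1: f_y(1, y) = -3*y**2 + 36*y - 65; no integer root y with |y| ≤ 4.
  x = 2: f_y(2, y) = -3*y**2 + 40*y - 68; vanishes at y ∈ {2}. (2, 2): f_x = -233 ≠ 0.
  x = 3: f_y(3, y) = -3*y**2 + 44*y - 69; no integer root y with |y| ≤ 4.
  x = 4: f_y(4, y) = -3*y**2 + 48*y - 68; no integer root y with |y| ≤ 4.
Only singular point on the grid: (-3, 3).
Classify: substitute x = -3 + u, y = 3 + v and expand: f = -3*u**3 + u**2*v + 2*u*v**2 - v**3 + v**2.
No constant or linear terms (consistent with a singular point). Quadratic part: v**2. Cubic part: -3*u**3 + u**2*v + 2*u*v**2 - v**3.
The quadratic part v**2 is a perfect square, so there is a single (double) tangent line v = 0, i.e. y = 3. Restricting the cubic part to that line (v = 0) leaves -3*u**3 ≠ 0, so f is not divisible by v and the branch is v² ≈ 3*u**3 to lowest order — this is a cusp.
Classification: cusp.


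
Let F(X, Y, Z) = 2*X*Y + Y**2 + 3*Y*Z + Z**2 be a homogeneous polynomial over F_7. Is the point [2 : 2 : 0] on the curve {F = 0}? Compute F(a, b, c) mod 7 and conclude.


F(2,2,0) ≡ 5 (mod 7); P is NOT on the curve.

Evaluate F(2, 2, 0) term-by-term (mod 7).
  2*X*Y ↦ 2·2·2·1 = 8
  Y**2 ↦ 1·1·4·1 = 4
  3*Y*Z ↦ 3·1·2·0 = 0
  Z**2 ↦ 1·1·1·0 = 0
Sum: F(2, 2, 0) = (8) + (4) + (0) + (0) = 12.
Reducing mod 7: 12 ≡ 5 (mod 7).
Since F(a, b, c) ≡ 5 ≠ 0 (mod 7), P does NOT lie on the curve.


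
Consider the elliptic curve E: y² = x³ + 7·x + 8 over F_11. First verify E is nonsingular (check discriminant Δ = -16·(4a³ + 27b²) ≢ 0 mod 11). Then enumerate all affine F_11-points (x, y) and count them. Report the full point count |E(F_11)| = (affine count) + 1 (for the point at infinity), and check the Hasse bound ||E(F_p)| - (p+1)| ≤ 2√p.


Affine points = {(1, 4), (1, 7), (3, 1), (3, 10), (4, 1), (4, 10), (5, 5), (5, 6), (7, 2), (7, 9), (8, 2), (8, 9), (10, 0)}; affine count = 13; |E(F_11)| = 14.

Discriminant check: Δ ∝ 4a³ + 27b² = 4·7³ + 27·8² = 4·343 + 27·64 ≡ 9 (mod 11). Nonzero ⇒ E is nonsingular.
For each x ∈ F_11, compute rhs = x³ + 7·x + 8 mod 11, then count y ∈ F_11 with y² ≡ rhs.
  x = 0: rhs = 8, matching y values: none (0 points).
  x = 1: rhs = 5, matching y values: 4, 7 (2 points).
  x = 2: rhs = 8, matching y values: none (0 points).
  x = 3: rhs = 1, matching y values: 1, 10 (2 points).
  x = 4: rhs = 1, matching y values: 1, 10 (2 points).
  x = 5: rhs = 3, matching y values: 5, 6 (2 points).
  x = 6: rhs = 2, matching y values: none (0 points).
  x = 7: rhs = 4, matching y values: 2, 9 (2 points).
  x = 8: rhs = 4, matching y values: 2, 9 (2 points).
  x = 9: rhs = 8, matching y values: none (0 points).
  x = 10: rhs = 0, matching y values: 0 (1 points).
Total affine count: 13.
Full point count |E(F_11)| = 13 + 1 = 14.
Hasse bound: |14 − (11+1)| = |2| = 2 ≤ 2√11 ≈ 6.6332 ✓.


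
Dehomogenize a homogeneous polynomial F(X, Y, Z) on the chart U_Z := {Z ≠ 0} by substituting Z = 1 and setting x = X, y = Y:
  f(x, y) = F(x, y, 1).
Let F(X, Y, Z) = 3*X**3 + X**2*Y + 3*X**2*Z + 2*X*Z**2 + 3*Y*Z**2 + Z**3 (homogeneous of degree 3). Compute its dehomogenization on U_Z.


f(x, y) = 3*x**3 + x**2*y + 3*x**2 + 2*x + 3*y + 1

On U_Z we set Z = 1. Each monomial c·X^i·Y^j·Z^k in F becomes c·x^i·y^j·1^k = c·x^i·y^j.
Substituting Z = 1: F(X, Y, 1) = 3*x**3 + x**2*y + 3*x**2 + 2*x + 3*y + 1.
Note: deg(f) ≤ deg(F) = 3; strict inequality happens when F is divisible by Z (lost terms).


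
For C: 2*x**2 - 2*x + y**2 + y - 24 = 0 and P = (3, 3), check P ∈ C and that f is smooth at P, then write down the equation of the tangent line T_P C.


Tangent line at P: 10*x + 7*y - 51 = 0.

Step 1: f(3, 3) = 0, so P lies on C.
Step 2: partial derivatives
  f_x(x, y) = 4*x - 2, f_y(x, y) = 2*y + 1.
  f_x(P) = 10, f_y(P) = 7 (gradient nonzero, so P is smooth).
Step 3: tangent line at P: 10·(x − 3) + 7·(y − 3) = 0.
Expanding: 10*x + 7*y - 51 = 0.


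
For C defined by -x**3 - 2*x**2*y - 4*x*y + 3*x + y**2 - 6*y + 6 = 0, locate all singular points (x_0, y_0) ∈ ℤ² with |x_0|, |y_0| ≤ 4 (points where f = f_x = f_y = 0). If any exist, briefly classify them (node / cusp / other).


Singular points: {(-1, 2)}; classification: node.

Compute partial derivatives:
  f_x = -3*x**2 - 4*x*y - 4*y + 3.
  f_y = -2*x**2 - 4*x + 2*y - 6.
Scan x_0 ∈ {−4, ..., 4}. For each x_0, f_y(x_0, y) is a polynomial in y; find its integer roots y ∈ {−4, ..., 4}, then test f_x and f at those candidates.
  x = -4: f_y(-4, y) = 2*y - 22; no integer root y with |y| ≤ 4.
  x = -3: f_y(-3, y) = 2*y - 12; no integer root y with |y| ≤ 4.
  x = -2: f_y(-2, y) = 2*y - 6; vanishes at y ∈ {3}. (-2, 3): f_x = 3 ≠ 0.
  x = -1: f_y(-1, y) = 2*y - 4; vanishes at y ∈ {2}. (-1, 2): f_x = 0, f = 0 — SINGULAR.
  x = 0: f_y(0, y) = 2*y - 6; vanishes at y ∈ {3}. (0, 3): f_x = -9 ≠ 0.
  x = 1: f_y(1, y) = 2*y - 12; no integer root y with |y| ≤ 4.
  x = 2: f_y(2, y) = 2*y - 22; no integer root y with |y| ≤ 4.
  x = 3: f_y(3, y) = 2*y - 36; no integer root y with |y| ≤ 4.
  x = 4: f_y(4, y) = 2*y - 54; no integer root y with |y| ≤ 4.
Only singular point on the grid: (-1, 2).
Classify: substitute x = -1 + u, y = 2 + v and expand: f = -u**3 - 2*u**2*v - u**2 + v**2.
No constant or linear terms (consistent with a singular point). Quadratic part: -u**2 + v**2. Cubic part: -u**3 - 2*u**2*v.
The quadratic part v**2 - u**2 = (v − u)(v + u) splits into two distinct linear factors, so there are two distinct tangent lines y − 2 = ±(x − -1) — this is a node (ordinary double point).
Classification: node.


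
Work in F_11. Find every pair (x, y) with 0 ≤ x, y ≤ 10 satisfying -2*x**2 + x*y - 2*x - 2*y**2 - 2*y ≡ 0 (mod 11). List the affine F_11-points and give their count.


Affine F_11-points: {(0, 0), (0, 10), (2, 4), (2, 7), (4, 2), (4, 10), (6, 6), (6, 7), (7, 2), (7, 6), (10, 0), (10, 4)}; count = 12.

For each of the 121 pairs (x, y) ∈ F_11², evaluate f(x, y) mod 11. Record the zeros.
  x = 0: [0↦0, 1↦7, 2↦10, 3↦9, 4↦4, 5↦6, 6↦4, 7↦9, 8↦10, 9↦7, 10↦0]  zeros at y ∈ {0, 10}
  x = 1: [0↦7, 1↦4, 2↦8, 3↦8, 4↦4, 5↦7, 6↦6, 7↦1, 8↦3, 9↦1, 10↦6]  zeros at y ∈ ∅
  x = 2: [0↦10, 1↦8, 2↦2, 3↦3, 4↦0, 5↦4, 6↦4, 7↦0, 8↦3, 9↦2, 10↦8]  zeros at y ∈ {4, 7}
  x = 3: [0↦9, 1↦8, 2↦3, 3↦5, 4↦3, 5↦8, 6↦9, 7↦6, 8↦10, 9↦10, 10↦6]  zeros at y ∈ ∅
  x = 4: [0↦4, 1↦4, 2↦0, 3↦3, 4↦2, 5↦8, 6↦10, 7↦8, 8↦2, 9↦3, 10↦0]  zeros at y ∈ {2, 10}
  x = 5: [0↦6, 1↦7, 2↦4, 3↦8, 4↦8, 5↦4, 6↦7, 7↦6, 8↦1, 9↦3, 10↦1]  zeros at y ∈ ∅
  x = 6: [0↦4, 1↦6, 2↦4, 3↦9, 4↦10, 5↦7, 6↦0, 7↦0, 8↦7, 9↦10, 10↦9]  zeros at y ∈ {6, 7}
  x = 7: [0↦9, 1↦1, 2↦0, 3↦6, 4↦8, 5↦6, 6↦0, 7↦1, 8↦9, 9↦2, 10↦2]  zeros at y ∈ {2, 6}
  x = 8: [0↦10, 1↦3, 2↦3, 3↦10, 4↦2, 5↦1, 6↦7, 7↦9, 8↦7, 9↦1, 10↦2]  zeros at y ∈ ∅
  x = 9: [0↦7, 1↦1, 2↦2, 3↦10, 4↦3, 5↦3, 6↦10, 7↦2, 8↦1, 9↦7, 10↦9]  zeros at y ∈ ∅
  x = 10: [0↦0, 1↦6, 2↦8, 3↦6, 4↦0, 5↦1, 6↦9, 7↦2, 8↦2, 9↦9, 10↦1]  zeros at y ∈ {0, 4}
Collecting zeros: affine points = {(0, 0), (0, 10), (2, 4), (2, 7), (4, 2), (4, 10), (6, 6), (6, 7), (7, 2), (7, 6), (10, 0), (10, 4)}.
Total count |C(F_11)_aff| = 12.


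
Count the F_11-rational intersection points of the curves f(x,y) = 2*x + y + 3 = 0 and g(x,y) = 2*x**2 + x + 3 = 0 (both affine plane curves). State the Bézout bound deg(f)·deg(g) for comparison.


Common zeros: ∅; count = 0; Bézout bound = 2.

deg(f) = 1, deg(g) = 2, so Bézout bound = 2.
Scan x ∈ F_11. For each x, list the y ∈ F_11 with f(x, y) ≡ 0 and those with g(x, y) ≡ 0 (mod 11); the common zeros in that column are the intersection.
  x = 0: f ≡ 0 at y ∈ {8}; g ≡ 0 at y ∈ ∅; common: ∅.
  x = 1: f ≡ 0 at y ∈ {6}; g ≡ 0 at y ∈ ∅; common: ∅.
  x = 2: f ≡ 0 at y ∈ {4}; g ≡ 0 at y ∈ ∅; common: ∅.
  x = 3: f ≡ 0 at y ∈ {2}; g ≡ 0 at y ∈ ∅; common: ∅.
  x = 4: f ≡ 0 at y ∈ {0}; g ≡ 0 at y ∈ ∅; common: ∅.
  x = 5: f ≡ 0 at y ∈ {9}; g ≡ 0 at y ∈ ∅; common: ∅.
  x = 6: f ≡ 0 at y ∈ {7}; g ≡ 0 at y ∈ ∅; common: ∅.
  x = 7: f ≡ 0 at y ∈ {5}; g ≡ 0 at y ∈ ∅; common: ∅.
  x = 8: f ≡ 0 at y ∈ {3}; g ≡ 0 at y ∈ ∅; common: ∅.
  x = 9: f ≡ 0 at y ∈ {1}; g ≡ 0 at y ∈ ∅; common: ∅.
  x = 10: f ≡ 0 at y ∈ {10}; g ≡ 0 at y ∈ ∅; common: ∅.
Collecting: common zeros = ∅, so the count is 0.
Comparison with the Bézout bound: 0 ≤ 2 = deg(f)·deg(g), as expected for curves with no common component (the affine F_11-count falls short of the bound because intersections may lie at infinity, over extension fields, or carry multiplicity).


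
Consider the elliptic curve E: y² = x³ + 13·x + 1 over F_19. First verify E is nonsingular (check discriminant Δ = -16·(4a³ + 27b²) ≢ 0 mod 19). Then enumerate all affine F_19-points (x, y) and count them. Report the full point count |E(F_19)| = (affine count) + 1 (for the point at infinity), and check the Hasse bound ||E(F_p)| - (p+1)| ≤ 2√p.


Affine points = {(0, 1), (0, 18), (2, 4), (2, 15), (5, 1), (5, 18), (7, 6), (7, 13), (8, 3), (8, 16), (9, 7), (9, 12), (12, 2), (12, 17), (13, 7), (13, 12), (14, 1), (14, 18), (16, 7), (16, 12), (17, 9), (17, 10), (18, 5), (18, 14)}; affine count = 24; |E(F_19)| = 25.

Discriminant check: Δ ∝ 4a³ + 27b² = 4·13³ + 27·1² = 4·2197 + 27·1 ≡ 18 (mod 19). Nonzero ⇒ E is nonsingular.
For each x ∈ F_19, compute rhs = x³ + 13·x + 1 mod 19, then count y ∈ F_19 with y² ≡ rhs.
  x = 0: rhs = 1, matching y values: 1, 18 (2 points).
  x = 1: rhs = 15, matching y values: none (0 points).
  x = 2: rhs = 16, matching y values: 4, 15 (2 points).
  x = 3: rhs = 10, matching y values: none (0 points).
  x = 4: rhs = 3, matching y values: none (0 points).
  x = 5: rhs = 1, matching y values: 1, 18 (2 points).
  x = 6: rhs = 10, matching y values: none (0 points).
  x = 7: rhs = 17, matching y values: 6, 13 (2 points).
  x = 8: rhs = 9, matching y values: 3, 16 (2 points).
  x = 9: rhs = 11, matching y values: 7, 12 (2 points).
  x = 10: rhs = 10, matching y values: none (0 points).
  x = 11: rhs = 12, matching y values: none (0 points).
  x = 12: rhs = 4, matching y values: 2, 17 (2 points).
  x = 13: rhs = 11, matching y values: 7, 12 (2 points).
  x = 14: rhs = 1, matching y values: 1, 18 (2 points).
  x = 15: rhs = 18, matching y values: none (0 points).
  x = 16: rhs = 11, matching y values: 7, 12 (2 points).
  x = 17: rhs = 5, matching y values: 9, 10 (2 points).
  x = 18: rhs = 6, matching y values: 5, 14 (2 points).
Total affine count: 24.
Full point count |E(F_19)| = 24 + 1 = 25.
Hasse bound: |25 − (19+1)| = |5| = 5 ≤ 2√19 ≈ 8.7178 ✓.


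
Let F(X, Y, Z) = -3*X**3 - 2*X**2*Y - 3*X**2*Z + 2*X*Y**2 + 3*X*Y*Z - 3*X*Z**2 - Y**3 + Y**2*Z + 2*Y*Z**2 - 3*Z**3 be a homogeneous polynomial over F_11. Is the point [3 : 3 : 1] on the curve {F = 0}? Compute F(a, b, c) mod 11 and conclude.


F(3,3,1) ≡ 5 (mod 11); P is NOT on the curve.

Evaluate F(3, 3, 1) term-by-term (mod 11).
  -3*X**3 ↦ -3·27·1·1 = -81
  -2*X**2*Y ↦ -2·9·3·1 = -54
  -3*X**2*Z ↦ -3·9·1·1 = -27
  2*X*Y**2 ↦ 2·3·9·1 = 54
  3*X*Y*Z ↦ 3·3·3·1 = 27
  -3*X*Z**2 ↦ -3·3·1·1 = -9
  -Y**3 ↦ -1·1·27·1 = -27
  Y**2*Z ↦ 1·1·9·1 = 9
  2*Y*Z**2 ↦ 2·1·3·1 = 6
  -3*Z**3 ↦ -3·1·1·1 = -3
Sum: F(3, 3, 1) = (-81) + (-54) + (-27) + (54) + (27) + (-9) + (-27) + (9) + (6) + (-3) = -105.
Reducing mod 11: -105 ≡ 5 (mod 11).
Since F(a, b, c) ≡ 5 ≠ 0 (mod 11), P does NOT lie on the curve.


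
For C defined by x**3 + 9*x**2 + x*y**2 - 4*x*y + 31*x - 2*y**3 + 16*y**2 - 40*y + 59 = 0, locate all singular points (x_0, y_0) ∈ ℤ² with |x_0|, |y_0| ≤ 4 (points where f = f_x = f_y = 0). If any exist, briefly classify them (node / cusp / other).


Singular points: {(-3, 2)}; classification: cusp.

Compute partial derivatives:
  f_x = 3*x**2 + 18*x + y**2 - 4*y + 31.
  f_y = 2*x*y - 4*x - 6*y**2 + 32*y - 40.
Scan x_0 ∈ {−4, ..., 4}. For each x_0, f_y(x_0, y) is a polynomial in y; find its integer roots y ∈ {−4, ..., 4}, then test f_x and f at those candidates.
  x = -4: f_y(-4, y) = -6*y**2 + 24*y - 24; vanishes at y ∈ {2}. (-4, 2): f_x = 3 ≠ 0.
  x = -3: f_y(-3, y) = -6*y**2 + 26*y - 28; vanishes at y ∈ {2}. (-3, 2): f_x = 0, f = 0 — SINGULAR.
  x = -2: f_y(-2, y) = -6*y**2 + 28*y - 32; vanishes at y ∈ {2}. (-2, 2): f_x = 3 ≠ 0.
  x = -1: f_y(-1, y) = -6*y**2 + 30*y - 36; vanishes at y ∈ {2, 3}. (-1, 2): f_x = 12 ≠ 0; (-1, 3): f_x = 13 ≠ 0.
  x = 0: f_y(0, y) = -6*y**2 + 32*y - 40; vanishes at y ∈ {2}. (0, 2): f_x = 27 ≠ 0.
  x = 1: f_y(1, y) = -6*y**2 + 34*y - 44; vanishes at y ∈ {2}. (1, 2): f_x = 48 ≠ 0.
  x = 2: f_y(2, y) = -6*y**2 + 36*y - 48; vanishes at y ∈ {2, 4}. (2, 2): f_x = 75 ≠ 0; (2, 4): f_x = 79 ≠ 0.
  x = 3: f_y(3, y) = -6*y**2 + 38*y - 52; vanishes at y ∈ {2}. (3, 2): f_x = 108 ≠ 0.
  x = 4: f_y(4, y) = -6*y**2 + 40*y - 56; vanishes at y ∈ {2}. (4, 2): f_x = 147 ≠ 0.
Only singular point on the grid: (-3, 2).
Classify: substitute x = -3 + u, y = 2 + v and expand: f = u**3 + u*v**2 - 2*v**3 + v**2.
No constant or linear terms (consistent with a singular point). Quadratic part: v**2. Cubic part: u**3 + u*v**2 - 2*v**3.
The quadratic part v**2 is a perfect square, so there is a single (double) tangent line v = 0, i.e. y = 2. Restricting the cubic part to that line (v = 0) leaves u**3 ≠ 0, so f is not divisible by v and the branch is v² ≈ -u**3 to lowest order — this is a cusp.
Classification: cusp.


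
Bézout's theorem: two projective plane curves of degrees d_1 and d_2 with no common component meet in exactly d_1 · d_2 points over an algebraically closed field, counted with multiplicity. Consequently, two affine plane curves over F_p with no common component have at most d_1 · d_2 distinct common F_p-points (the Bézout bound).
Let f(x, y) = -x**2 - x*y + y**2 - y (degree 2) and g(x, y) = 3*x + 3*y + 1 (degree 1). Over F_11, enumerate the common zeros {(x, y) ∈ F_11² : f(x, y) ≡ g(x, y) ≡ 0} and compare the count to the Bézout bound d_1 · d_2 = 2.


Common zeros: {(4, 3), (5, 2)}; count = 2; Bézout bound = 2.

deg(f) = 2, deg(g) = 1, so Bézout bound = 2.
Scan x ∈ F_11. For each x, list the y ∈ F_11 with f(x, y) ≡ 0 and those with g(x, y) ≡ 0 (mod 11); the common zeros in that column are the intersection.
  x = 0: f ≡ 0 at y ∈ {0, 1}; g ≡ 0 at y ∈ {7}; common: ∅.
  x = 1: f ≡ 0 at y ∈ ∅; g ≡ 0 at y ∈ {6}; common: ∅.
  x = 2: f ≡ 0 at y ∈ {4, 10}; g ≡ 0 at y ∈ {5}; common: ∅.
  x = 3: f ≡ 0 at y ∈ ∅; g ≡ 0 at y ∈ {4}; common: ∅.
  x = 4: f ≡ 0 at y ∈ {2, 3}; g ≡ 0 at y ∈ {3}; common: {3}.
  x = 5: f ≡ 0 at y ∈ {2, 4}; g ≡ 0 at y ∈ {2}; common: {2}.
  x = 6: f ≡ 0 at y ∈ ∅; g ≡ 0 at y ∈ {1}; common: ∅.
  x = 7: f ≡ 0 at y ∈ ∅; g ≡ 0 at y ∈ {0}; common: ∅.
  x = 8: f ≡ 0 at y ∈ ∅; g ≡ 0 at y ∈ {10}; common: ∅.
  x = 9: f ≡ 0 at y ∈ ∅; g ≡ 0 at y ∈ {9}; common: ∅.
  x = 10: f ≡ 0 at y ∈ {1, 10}; g ≡ 0 at y ∈ {8}; common: ∅.
Collecting: common zeros = {(4, 3), (5, 2)}, so the count is 2.
Comparison with the Bézout bound: 2 ≤ 2 = deg(f)·deg(g), as expected for curves with no common component (the bound is attained).


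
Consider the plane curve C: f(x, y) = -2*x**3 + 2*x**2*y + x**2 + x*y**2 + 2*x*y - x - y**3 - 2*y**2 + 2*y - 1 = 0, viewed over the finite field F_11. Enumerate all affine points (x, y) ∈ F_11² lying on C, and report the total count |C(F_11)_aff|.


Affine F_11-points: {(1, 9), (2, 3), (3, 3), (4, 2), (4, 3), (4, 8), (5, 0), (5, 6), (5, 8), (6, 10), (7, 7), (9, 1), (10, 5), (10, 7)}; count = 14.

For each of the 121 pairs (x, y) ∈ F_11², evaluate f(x, y) mod 11. Record the zeros.
  x = 0: [0↦10, 1↦9, 2↦9, 3↦4, 4↦10, 5↦10, 6↦9, 7↦1, 8↦2, 9↦6, 10↦7]  zeros at y ∈ ∅
  x = 1: [0↦8, 1↦1, 2↦8, 3↦1, 4↦7, 5↦9, 6↦1, 7↦10, 8↦8, 9↦0, 10↦2]  zeros at y ∈ {9}
  x = 2: [0↦7, 1↦9, 2↦5, 3↦0, 4↦10, 5↦7, 6↦7, 7↦4, 8↦3, 9↦9, 10↦5]  zeros at y ∈ {3}
  x = 3: [0↦6, 1↦10, 2↦10, 3↦0, 4↦7, 5↦3, 6↦4, 7↦4, 8↦8, 9↦10, 10↦4]  zeros at y ∈ {3}
  x = 4: [0↦4, 1↦3, 2↦0, 3↦0, 4↦8, 5↦7, 6↦2, 7↦9, 8↦0, 9↦2, 10↦9]  zeros at y ∈ {2, 3, 8}
  x = 5: [0↦0, 1↦9, 2↦7, 3↦10, 4↦1, 5↦7, 6↦0, 7↦7, 8↦0, 9↦6, 10↦8]  zeros at y ∈ {0, 6, 8}
  x = 6: [0↦4, 1↦5, 2↦8, 3↦7, 4↦7, 5↦2, 6↦8, 7↦8, 8↦7, 9↦10, 10↦0]  zeros at y ∈ {10}
  x = 7: [0↦4, 1↦1, 2↦2, 3↦1, 4↦3, 5↦2, 6↦3, 7↦0, 8↦9, 9↦2, 10↦6]  zeros at y ∈ {7}
  x = 8: [0↦10, 1↦7, 2↦10, 3↦2, 4↦10, 5↦6, 6↦6, 7↦4, 8↦5, 9↦3, 10↦3]  zeros at y ∈ ∅
  x = 9: [0↦10, 1↦0, 2↦9, 3↦9, 4↦5, 5↦2, 6↦5, 7↦8, 8↦5, 9↦1, 10↦1]  zeros at y ∈ {1}
  x = 10: [0↦3, 1↦1, 2↦9, 3↦10, 4↦9, 5↦0, 6↦10, 7↦0, 8↦8, 9↦6, 10↦10]  zeros at y ∈ {5, 7}
Collecting zeros: affine points = {(1, 9), (2, 3), (3, 3), (4, 2), (4, 3), (4, 8), (5, 0), (5, 6), (5, 8), (6, 10), (7, 7), (9, 1), (10, 5), (10, 7)}.
Total count |C(F_11)_aff| = 14.
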